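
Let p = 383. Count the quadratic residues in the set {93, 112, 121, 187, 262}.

3

(93/383) = +1 → QR.
(112/383) = +1 → QR.
(121/383) = +1 → QR.
(187/383) = -1 → non-residue.
(262/383) = -1 → non-residue.
Total quadratic residues among the 5: 3.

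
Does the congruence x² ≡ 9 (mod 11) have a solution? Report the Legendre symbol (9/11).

1

Reciprocity: 9 ≡ 1 and 11 ≡ 3 (mod 4), so (9/11) = +(11/9).
Reduce top mod 9: now compute (2/9).
Pull out 2: since 9 ≡ 1 (mod 8), (2/9) = +1.
Reached (1/9) = 1. Collecting the sign flips along the way, the symbol is +1.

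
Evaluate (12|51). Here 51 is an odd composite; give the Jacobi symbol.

Pull out 2^2: since 51 ≡ 3 (mod 8), (2/51) = -1, so (2/51)^2 = +1.
Reciprocity: 3 ≡ 3 and 51 ≡ 3 (mod 4), so (3/51) = −(51/3).
Reduce top mod 3: now compute (0/3).
Top reduces to 0: gcd > 1, so the symbol is 0.

0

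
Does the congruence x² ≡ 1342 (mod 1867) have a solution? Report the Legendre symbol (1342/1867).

1

Pull out 2: since 1867 ≡ 3 (mod 8), (2/1867) = -1.
Reciprocity: 671 ≡ 3 and 1867 ≡ 3 (mod 4), so (671/1867) = −(1867/671).
Reduce top mod 671: now compute (525/671).
Reciprocity: 525 ≡ 1 and 671 ≡ 3 (mod 4), so (525/671) = +(671/525).
Reduce top mod 525: now compute (146/525).
Pull out 2: since 525 ≡ 5 (mod 8), (2/525) = -1.
Reciprocity: 73 ≡ 1 and 525 ≡ 1 (mod 4), so (73/525) = +(525/73).
Reduce top mod 73: now compute (14/73).
Pull out 2: since 73 ≡ 1 (mod 8), (2/73) = +1.
Reciprocity: 7 ≡ 3 and 73 ≡ 1 (mod 4), so (7/73) = +(73/7).
Reduce top mod 7: now compute (3/7).
Reciprocity: 3 ≡ 3 and 7 ≡ 3 (mod 4), so (3/7) = −(7/3).
Reduce top mod 3: now compute (1/3).
Reached (1/3) = 1. Collecting the sign flips along the way, the symbol is +1.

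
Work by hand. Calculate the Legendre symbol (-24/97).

First reduce: -24 ≡ 73 (mod 97).
Reciprocity: 73 ≡ 1 and 97 ≡ 1 (mod 4), so (73/97) = +(97/73).
Reduce top mod 73: now compute (24/73).
Pull out 2^3: since 73 ≡ 1 (mod 8), (2/73) = +1, so (2/73)^3 = +1.
Reciprocity: 3 ≡ 3 and 73 ≡ 1 (mod 4), so (3/73) = +(73/3).
Reduce top mod 3: now compute (1/3).
Reached (1/3) = 1. Collecting the sign flips along the way, the symbol is +1.

1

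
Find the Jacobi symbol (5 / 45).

0

Reciprocity: 5 ≡ 1 and 45 ≡ 1 (mod 4), so (5/45) = +(45/5).
Reduce top mod 5: now compute (0/5).
Top reduces to 0: gcd > 1, so the symbol is 0.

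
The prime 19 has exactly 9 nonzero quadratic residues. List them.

1, 4, 5, 6, 7, 9, 11, 16, 17

Square k = 1,…,9 (k and 19−k give the same square):
1²=1, 2²=4, 3²=9, 4²=16, 5²≡6, 6²≡17, 7²≡11, 8²≡7, 9²≡5 (mod 19).
So the quadratic residues mod 19 are {1, 4, 5, 6, 7, 9, 11, 16, 17}.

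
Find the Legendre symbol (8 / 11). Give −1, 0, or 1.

-1

Euler's criterion: (8/11) ≡ 8^5 (mod 11).
8^2 ≡ 9 (mod 11)
8^4 ≡ 4 (mod 11)
8^5 = 8^(4+1) ≡ 10 (mod 11).
Result is 10 ≡ −1, so (8/11) = −1.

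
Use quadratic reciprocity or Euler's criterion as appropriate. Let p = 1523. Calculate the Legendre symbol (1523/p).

First reduce: 1523 ≡ 0 (mod 1523).
Top reduces to 0: gcd > 1, so the symbol is 0.

0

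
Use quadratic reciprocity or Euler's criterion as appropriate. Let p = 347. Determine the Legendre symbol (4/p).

1

Euler's criterion: (4/347) ≡ 4^173 (mod 347).
4^2 ≡ 16 (mod 347)
4^4 ≡ 256 (mod 347)
4^8 ≡ 300 (mod 347)
4^16 ≡ 127 (mod 347)
4^32 ≡ 167 (mod 347)
4^64 ≡ 129 (mod 347)
4^128 ≡ 332 (mod 347)
4^173 = 4^(128+32+8+4+1) ≡ 1 (mod 347).
Result is 1, so (4/347) = 1.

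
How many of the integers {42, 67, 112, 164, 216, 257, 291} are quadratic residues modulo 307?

5

(42/307) = +1 → QR.
(67/307) = -1 → non-residue.
(112/307) = +1 → QR.
(164/307) = +1 → QR.
(216/307) = +1 → QR.
(257/307) = +1 → QR.
(291/307) = -1 → non-residue.
Total quadratic residues among the 7: 5.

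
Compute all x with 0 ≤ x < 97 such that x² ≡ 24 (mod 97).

11, 86

97 ≡ 1 (mod 4), so we find a root by search.
Trying successive values, 11² = 121 ≡ 24 (mod 97). The other root is 97 − 11 = 86.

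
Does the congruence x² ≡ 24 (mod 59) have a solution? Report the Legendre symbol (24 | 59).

Euler's criterion: (24/59) ≡ 24^29 (mod 59).
24^2 ≡ 45 (mod 59)
24^4 ≡ 19 (mod 59)
24^8 ≡ 7 (mod 59)
24^16 ≡ 49 (mod 59)
24^29 = 24^(16+8+4+1) ≡ 58 (mod 59).
Result is 58 ≡ −1, so (24/59) = −1.

-1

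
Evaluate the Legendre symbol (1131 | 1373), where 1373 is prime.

-1

Reciprocity: 1131 ≡ 3 and 1373 ≡ 1 (mod 4), so (1131/1373) = +(1373/1131).
Reduce top mod 1131: now compute (242/1131).
Pull out 2: since 1131 ≡ 3 (mod 8), (2/1131) = -1.
Reciprocity: 121 ≡ 1 and 1131 ≡ 3 (mod 4), so (121/1131) = +(1131/121).
Reduce top mod 121: now compute (42/121).
Pull out 2: since 121 ≡ 1 (mod 8), (2/121) = +1.
Reciprocity: 21 ≡ 1 and 121 ≡ 1 (mod 4), so (21/121) = +(121/21).
Reduce top mod 21: now compute (16/21).
Pull out 2^4: since 21 ≡ 5 (mod 8), (2/21) = -1, so (2/21)^4 = +1.
Reached (1/21) = 1. Collecting the sign flips along the way, the symbol is -1.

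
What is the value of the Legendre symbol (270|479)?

1

Euler's criterion: (270/479) ≡ 270^239 (mod 479).
270^2 ≡ 92 (mod 479)
270^4 ≡ 321 (mod 479)
270^8 ≡ 56 (mod 479)
270^16 ≡ 262 (mod 479)
270^32 ≡ 147 (mod 479)
270^64 ≡ 54 (mod 479)
270^128 ≡ 42 (mod 479)
270^239 = 270^(128+64+32+8+4+2+1) ≡ 1 (mod 479).
Result is 1, so (270/479) = 1.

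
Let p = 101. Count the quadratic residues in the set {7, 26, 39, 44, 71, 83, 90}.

(7/101) = -1 → non-residue.
(26/101) = -1 → non-residue.
(39/101) = -1 → non-residue.
(44/101) = -1 → non-residue.
(71/101) = +1 → QR.
(83/101) = -1 → non-residue.
(90/101) = -1 → non-residue.
Total quadratic residues among the 7: 1.

1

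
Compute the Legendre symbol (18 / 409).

1

Euler's criterion: (18/409) ≡ 18^204 (mod 409).
18^2 ≡ 324 (mod 409)
18^4 ≡ 272 (mod 409)
18^8 ≡ 364 (mod 409)
18^16 ≡ 389 (mod 409)
18^32 ≡ 400 (mod 409)
18^64 ≡ 81 (mod 409)
18^128 ≡ 17 (mod 409)
18^204 = 18^(128+64+8+4) ≡ 1 (mod 409).
Result is 1, so (18/409) = 1.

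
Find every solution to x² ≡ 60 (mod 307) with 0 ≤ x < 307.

47, 260

Since 307 ≡ 3 (mod 4), a square root of 60 is 60^((307+1)/4) = 60^77 mod 307.
Repeated squaring: 60^2≡223, 60^4≡302, 60^8≡25, 60^16≡11, 60^32≡121, 60^64≡212 (mod 307).
60^77 = 60^(64+8+4+1) ≡ 260 (mod 307).
Check: 260² = 67600 ≡ 60 (mod 307). The two roots are 47 and 260.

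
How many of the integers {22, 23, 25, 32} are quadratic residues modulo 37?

1

(22/37) = -1 → non-residue.
(23/37) = -1 → non-residue.
(25/37) = +1 → QR.
(32/37) = -1 → non-residue.
Total quadratic residues among the 4: 1.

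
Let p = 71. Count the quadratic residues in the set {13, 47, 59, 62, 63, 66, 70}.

(13/71) = -1 → non-residue.
(47/71) = -1 → non-residue.
(59/71) = -1 → non-residue.
(62/71) = -1 → non-residue.
(63/71) = -1 → non-residue.
(66/71) = -1 → non-residue.
(70/71) = -1 → non-residue.
Total quadratic residues among the 7: 0.

0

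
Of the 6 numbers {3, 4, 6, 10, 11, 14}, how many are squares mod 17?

1

(3/17) = -1 → non-residue.
(4/17) = +1 → QR.
(6/17) = -1 → non-residue.
(10/17) = -1 → non-residue.
(11/17) = -1 → non-residue.
(14/17) = -1 → non-residue.
Total quadratic residues among the 6: 1.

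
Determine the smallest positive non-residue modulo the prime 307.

(2/307) = −1, so 2 is the smallest positive non-residue mod 307.

2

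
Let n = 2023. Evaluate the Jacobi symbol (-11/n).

First reduce: -11 ≡ 2012 (mod 2023).
Pull out 2^2: since 2023 ≡ 7 (mod 8), (2/2023) = +1, so (2/2023)^2 = +1.
Reciprocity: 503 ≡ 3 and 2023 ≡ 3 (mod 4), so (503/2023) = −(2023/503).
Reduce top mod 503: now compute (11/503).
Reciprocity: 11 ≡ 3 and 503 ≡ 3 (mod 4), so (11/503) = −(503/11).
Reduce top mod 11: now compute (8/11).
Pull out 2^3: since 11 ≡ 3 (mod 8), (2/11) = -1, so (2/11)^3 = -1.
Reached (1/11) = 1. Collecting the sign flips along the way, the symbol is -1.

-1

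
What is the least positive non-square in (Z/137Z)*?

3

(2/137) = +1, so 2 is a residue.
(3/137) = −1, so 3 is the smallest positive non-residue mod 137.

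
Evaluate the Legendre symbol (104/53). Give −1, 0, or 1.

-1

Euler's criterion: (104/53) ≡ 51^26 (mod 53).
51^2 ≡ 4 (mod 53)
51^4 ≡ 16 (mod 53)
51^8 ≡ 44 (mod 53)
51^16 ≡ 28 (mod 53)
51^26 = 51^(16+8+2) ≡ 52 (mod 53).
Result is 52 ≡ −1, so (104/53) = −1.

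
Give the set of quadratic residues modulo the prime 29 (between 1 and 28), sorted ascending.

Square k = 1,…,14 (k and 29−k give the same square):
1²=1, 2²=4, 3²=9, 4²=16, 5²=25, 6²≡7, 7²≡20, 8²≡6, 9²≡23, 10²≡13, 11²≡5, 12²≡28, 13²≡24, 14²≡22 (mod 29).
So the quadratic residues mod 29 are {1, 4, 5, 6, 7, 9, 13, 16, 20, 22, 23, 24, 25, 28}.

1,4,5,6,7,9,13,16,20,22,23,24,25,28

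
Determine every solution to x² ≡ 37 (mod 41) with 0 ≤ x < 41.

18, 23

41 ≡ 1 (mod 4), so we find a root by search.
Trying successive values, 18² = 324 ≡ 37 (mod 41). The other root is 41 − 18 = 23.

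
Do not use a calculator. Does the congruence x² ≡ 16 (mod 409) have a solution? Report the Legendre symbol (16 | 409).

Euler's criterion: (16/409) ≡ 16^204 (mod 409).
16^2 ≡ 256 (mod 409)
16^4 ≡ 96 (mod 409)
16^8 ≡ 218 (mod 409)
16^16 ≡ 80 (mod 409)
16^32 ≡ 265 (mod 409)
16^64 ≡ 286 (mod 409)
16^128 ≡ 405 (mod 409)
16^204 = 16^(128+64+8+4) ≡ 1 (mod 409).
Result is 1, so (16/409) = 1.

1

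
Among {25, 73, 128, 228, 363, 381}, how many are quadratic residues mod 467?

3

(25/467) = +1 → QR.
(73/467) = -1 → non-residue.
(128/467) = -1 → non-residue.
(228/467) = -1 → non-residue.
(363/467) = +1 → QR.
(381/467) = +1 → QR.
Total quadratic residues among the 6: 3.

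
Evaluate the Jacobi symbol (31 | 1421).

-1

Reciprocity: 31 ≡ 3 and 1421 ≡ 1 (mod 4), so (31/1421) = +(1421/31).
Reduce top mod 31: now compute (26/31).
Pull out 2: since 31 ≡ 7 (mod 8), (2/31) = +1.
Reciprocity: 13 ≡ 1 and 31 ≡ 3 (mod 4), so (13/31) = +(31/13).
Reduce top mod 13: now compute (5/13).
Reciprocity: 5 ≡ 1 and 13 ≡ 1 (mod 4), so (5/13) = +(13/5).
Reduce top mod 5: now compute (3/5).
Reciprocity: 3 ≡ 3 and 5 ≡ 1 (mod 4), so (3/5) = +(5/3).
Reduce top mod 3: now compute (2/3).
Pull out 2: since 3 ≡ 3 (mod 8), (2/3) = -1.
Reached (1/3) = 1. Collecting the sign flips along the way, the symbol is -1.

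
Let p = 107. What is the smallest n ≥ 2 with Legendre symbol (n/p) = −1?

(2/107) = −1, so 2 is the smallest positive non-residue mod 107.

2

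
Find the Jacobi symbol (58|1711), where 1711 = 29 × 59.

Pull out 2: since 1711 ≡ 7 (mod 8), (2/1711) = +1.
Reciprocity: 29 ≡ 1 and 1711 ≡ 3 (mod 4), so (29/1711) = +(1711/29).
Reduce top mod 29: now compute (0/29).
Top reduces to 0: gcd > 1, so the symbol is 0.

0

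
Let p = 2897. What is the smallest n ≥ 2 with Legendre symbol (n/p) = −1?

(2/2897) = +1, so 2 is a residue.
(3/2897) = −1, so 3 is the smallest positive non-residue mod 2897.

3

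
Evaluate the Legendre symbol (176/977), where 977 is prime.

Pull out 2^4: since 977 ≡ 1 (mod 8), (2/977) = +1, so (2/977)^4 = +1.
Reciprocity: 11 ≡ 3 and 977 ≡ 1 (mod 4), so (11/977) = +(977/11).
Reduce top mod 11: now compute (9/11).
Reciprocity: 9 ≡ 1 and 11 ≡ 3 (mod 4), so (9/11) = +(11/9).
Reduce top mod 9: now compute (2/9).
Pull out 2: since 9 ≡ 1 (mod 8), (2/9) = +1.
Reached (1/9) = 1. Collecting the sign flips along the way, the symbol is +1.

1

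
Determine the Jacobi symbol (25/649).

1

Reciprocity: 25 ≡ 1 and 649 ≡ 1 (mod 4), so (25/649) = +(649/25).
Reduce top mod 25: now compute (24/25).
Pull out 2^3: since 25 ≡ 1 (mod 8), (2/25) = +1, so (2/25)^3 = +1.
Reciprocity: 3 ≡ 3 and 25 ≡ 1 (mod 4), so (3/25) = +(25/3).
Reduce top mod 3: now compute (1/3).
Reached (1/3) = 1. Collecting the sign flips along the way, the symbol is +1.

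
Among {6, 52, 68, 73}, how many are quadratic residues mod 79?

(6/79) = -1 → non-residue.
(52/79) = +1 → QR.
(68/79) = -1 → non-residue.
(73/79) = +1 → QR.
Total quadratic residues among the 4: 2.

2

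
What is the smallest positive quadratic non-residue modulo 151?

(2/151) = +1, so 2 is a residue.
(3/151) = −1, so 3 is the smallest positive non-residue mod 151.

3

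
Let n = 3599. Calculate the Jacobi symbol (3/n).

1

Reciprocity: 3 ≡ 3 and 3599 ≡ 3 (mod 4), so (3/3599) = −(3599/3).
Reduce top mod 3: now compute (2/3).
Pull out 2: since 3 ≡ 3 (mod 8), (2/3) = -1.
Reached (1/3) = 1. Collecting the sign flips along the way, the symbol is +1.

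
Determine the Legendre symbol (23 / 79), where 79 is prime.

Reciprocity: 23 ≡ 3 and 79 ≡ 3 (mod 4), so (23/79) = −(79/23).
Reduce top mod 23: now compute (10/23).
Pull out 2: since 23 ≡ 7 (mod 8), (2/23) = +1.
Reciprocity: 5 ≡ 1 and 23 ≡ 3 (mod 4), so (5/23) = +(23/5).
Reduce top mod 5: now compute (3/5).
Reciprocity: 3 ≡ 3 and 5 ≡ 1 (mod 4), so (3/5) = +(5/3).
Reduce top mod 3: now compute (2/3).
Pull out 2: since 3 ≡ 3 (mod 8), (2/3) = -1.
Reached (1/3) = 1. Collecting the sign flips along the way, the symbol is +1.

1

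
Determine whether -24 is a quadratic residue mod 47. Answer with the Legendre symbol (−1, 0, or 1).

-1

First reduce: -24 ≡ 23 (mod 47).
Reciprocity: 23 ≡ 3 and 47 ≡ 3 (mod 4), so (23/47) = −(47/23).
Reduce top mod 23: now compute (1/23).
Reached (1/23) = 1. Collecting the sign flips along the way, the symbol is -1.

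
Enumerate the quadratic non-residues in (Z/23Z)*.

5,7,10,11,14,15,17,19,20,21,22

Square k = 1,…,11 (k and 23−k give the same square):
1²=1, 2²=4, 3²=9, 4²=16, 5²≡2, 6²≡13, 7²≡3, 8²≡18, 9²≡12, 10²≡8, 11²≡6 (mod 23).
The residues are {1, 2, 3, 4, 6, 8, 9, 12, 13, 16, 18}; the non-residues are the remaining 11 nonzero classes.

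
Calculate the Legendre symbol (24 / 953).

-1

Euler's criterion: (24/953) ≡ 24^476 (mod 953).
24^2 ≡ 576 (mod 953)
24^4 ≡ 132 (mod 953)
24^8 ≡ 270 (mod 953)
24^16 ≡ 472 (mod 953)
24^32 ≡ 735 (mod 953)
24^64 ≡ 827 (mod 953)
24^128 ≡ 628 (mod 953)
24^256 ≡ 795 (mod 953)
24^476 = 24^(256+128+64+16+8+4) ≡ 952 (mod 953).
Result is 952 ≡ −1, so (24/953) = −1.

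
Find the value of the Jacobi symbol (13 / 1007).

-1

Reciprocity: 13 ≡ 1 and 1007 ≡ 3 (mod 4), so (13/1007) = +(1007/13).
Reduce top mod 13: now compute (6/13).
Pull out 2: since 13 ≡ 5 (mod 8), (2/13) = -1.
Reciprocity: 3 ≡ 3 and 13 ≡ 1 (mod 4), so (3/13) = +(13/3).
Reduce top mod 3: now compute (1/3).
Reached (1/3) = 1. Collecting the sign flips along the way, the symbol is -1.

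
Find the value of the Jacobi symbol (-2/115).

1

First reduce: -2 ≡ 113 (mod 115).
Reciprocity: 113 ≡ 1 and 115 ≡ 3 (mod 4), so (113/115) = +(115/113).
Reduce top mod 113: now compute (2/113).
Pull out 2: since 113 ≡ 1 (mod 8), (2/113) = +1.
Reached (1/113) = 1. Collecting the sign flips along the way, the symbol is +1.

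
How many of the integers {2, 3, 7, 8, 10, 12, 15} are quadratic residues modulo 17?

3

(2/17) = +1 → QR.
(3/17) = -1 → non-residue.
(7/17) = -1 → non-residue.
(8/17) = +1 → QR.
(10/17) = -1 → non-residue.
(12/17) = -1 → non-residue.
(15/17) = +1 → QR.
Total quadratic residues among the 7: 3.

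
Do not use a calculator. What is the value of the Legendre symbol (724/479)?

First reduce: 724 ≡ 245 (mod 479).
Reciprocity: 245 ≡ 1 and 479 ≡ 3 (mod 4), so (245/479) = +(479/245).
Reduce top mod 245: now compute (234/245).
Pull out 2: since 245 ≡ 5 (mod 8), (2/245) = -1.
Reciprocity: 117 ≡ 1 and 245 ≡ 1 (mod 4), so (117/245) = +(245/117).
Reduce top mod 117: now compute (11/117).
Reciprocity: 11 ≡ 3 and 117 ≡ 1 (mod 4), so (11/117) = +(117/11).
Reduce top mod 11: now compute (7/11).
Reciprocity: 7 ≡ 3 and 11 ≡ 3 (mod 4), so (7/11) = −(11/7).
Reduce top mod 7: now compute (4/7).
Pull out 2^2: since 7 ≡ 7 (mod 8), (2/7) = +1, so (2/7)^2 = +1.
Reached (1/7) = 1. Collecting the sign flips along the way, the symbol is +1.

1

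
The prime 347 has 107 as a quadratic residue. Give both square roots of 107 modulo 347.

169, 178

Since 347 ≡ 3 (mod 4), a square root of 107 is 107^((347+1)/4) = 107^87 mod 347.
Repeated squaring: 107^2≡345, 107^4≡4, 107^8≡16, 107^16≡256, 107^32≡300, 107^64≡127 (mod 347).
107^87 = 107^(64+16+4+2+1) ≡ 169 (mod 347).
Check: 169² = 28561 ≡ 107 (mod 347). The two roots are 169 and 178.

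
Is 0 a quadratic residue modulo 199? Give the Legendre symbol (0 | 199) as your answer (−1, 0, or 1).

Top reduces to 0: gcd > 1, so the symbol is 0.

0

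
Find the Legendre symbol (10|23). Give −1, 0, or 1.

-1

Pull out 2: since 23 ≡ 7 (mod 8), (2/23) = +1.
Reciprocity: 5 ≡ 1 and 23 ≡ 3 (mod 4), so (5/23) = +(23/5).
Reduce top mod 5: now compute (3/5).
Reciprocity: 3 ≡ 3 and 5 ≡ 1 (mod 4), so (3/5) = +(5/3).
Reduce top mod 3: now compute (2/3).
Pull out 2: since 3 ≡ 3 (mod 8), (2/3) = -1.
Reached (1/3) = 1. Collecting the sign flips along the way, the symbol is -1.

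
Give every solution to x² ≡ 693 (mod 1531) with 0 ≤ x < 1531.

Since 1531 ≡ 3 (mod 4), a square root of 693 is 693^((1531+1)/4) = 693^383 mod 1531.
Repeated squaring: 693^2≡1046, 693^4≡982, 693^8≡1325, 693^16≡1099, 693^32≡1373, 693^64≡468, 693^128≡91, 693^256≡626 (mod 1531).
693^383 = 693^(256+64+32+16+8+4+2+1) ≡ 608 (mod 1531).
Check: 608² = 369664 ≡ 693 (mod 1531). The two roots are 608 and 923.

608, 923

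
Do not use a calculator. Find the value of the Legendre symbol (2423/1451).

1

First reduce: 2423 ≡ 972 (mod 1451).
Pull out 2^2: since 1451 ≡ 3 (mod 8), (2/1451) = -1, so (2/1451)^2 = +1.
Reciprocity: 243 ≡ 3 and 1451 ≡ 3 (mod 4), so (243/1451) = −(1451/243).
Reduce top mod 243: now compute (236/243).
Pull out 2^2: since 243 ≡ 3 (mod 8), (2/243) = -1, so (2/243)^2 = +1.
Reciprocity: 59 ≡ 3 and 243 ≡ 3 (mod 4), so (59/243) = −(243/59).
Reduce top mod 59: now compute (7/59).
Reciprocity: 7 ≡ 3 and 59 ≡ 3 (mod 4), so (7/59) = −(59/7).
Reduce top mod 7: now compute (3/7).
Reciprocity: 3 ≡ 3 and 7 ≡ 3 (mod 4), so (3/7) = −(7/3).
Reduce top mod 3: now compute (1/3).
Reached (1/3) = 1. Collecting the sign flips along the way, the symbol is +1.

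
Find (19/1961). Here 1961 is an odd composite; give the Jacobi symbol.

1

Reciprocity: 19 ≡ 3 and 1961 ≡ 1 (mod 4), so (19/1961) = +(1961/19).
Reduce top mod 19: now compute (4/19).
Pull out 2^2: since 19 ≡ 3 (mod 8), (2/19) = -1, so (2/19)^2 = +1.
Reached (1/19) = 1. Collecting the sign flips along the way, the symbol is +1.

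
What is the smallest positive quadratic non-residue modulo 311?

(2/311) = +1, so 2 is a residue.
(3/311) = +1, so 3 is a residue.
(4/311) = +1, so 4 is a residue.
(5/311) = +1, so 5 is a residue.
(6/311) = +1, so 6 is a residue.
(7/311) = +1, so 7 is a residue.
(8/311) = +1, so 8 is a residue.
(9/311) = +1, so 9 is a residue.
(10/311) = +1, so 10 is a residue.
(11/311) = −1, so 11 is the smallest positive non-residue mod 311.

11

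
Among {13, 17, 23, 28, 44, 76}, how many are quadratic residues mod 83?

4

(13/83) = -1 → non-residue.
(17/83) = +1 → QR.
(23/83) = +1 → QR.
(28/83) = +1 → QR.
(44/83) = +1 → QR.
(76/83) = -1 → non-residue.
Total quadratic residues among the 6: 4.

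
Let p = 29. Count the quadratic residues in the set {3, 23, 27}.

(3/29) = -1 → non-residue.
(23/29) = +1 → QR.
(27/29) = -1 → non-residue.
Total quadratic residues among the 3: 1.

1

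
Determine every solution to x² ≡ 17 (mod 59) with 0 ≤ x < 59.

Since 59 ≡ 3 (mod 4), a square root of 17 is 17^((59+1)/4) = 17^15 mod 59.
Repeated squaring: 17^2≡53, 17^4≡36, 17^8≡57 (mod 59).
17^15 = 17^(8+4+2+1) ≡ 28 (mod 59).
Check: 28² = 784 ≡ 17 (mod 59). The two roots are 28 and 31.

28, 31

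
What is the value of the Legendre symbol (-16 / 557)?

1

Euler's criterion: (-16/557) ≡ 541^278 (mod 557).
541^2 ≡ 256 (mod 557)
541^4 ≡ 367 (mod 557)
541^8 ≡ 452 (mod 557)
541^16 ≡ 442 (mod 557)
541^32 ≡ 414 (mod 557)
541^64 ≡ 397 (mod 557)
541^128 ≡ 535 (mod 557)
541^256 ≡ 484 (mod 557)
541^278 = 541^(256+16+4+2) ≡ 1 (mod 557).
Result is 1, so (-16/557) = 1.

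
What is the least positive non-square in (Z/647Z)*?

(2/647) = +1, so 2 is a residue.
(3/647) = +1, so 3 is a residue.
(4/647) = +1, so 4 is a residue.
(5/647) = −1, so 5 is the smallest positive non-residue mod 647.

5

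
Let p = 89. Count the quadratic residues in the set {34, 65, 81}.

(34/89) = +1 → QR.
(65/89) = -1 → non-residue.
(81/89) = +1 → QR.
Total quadratic residues among the 3: 2.

2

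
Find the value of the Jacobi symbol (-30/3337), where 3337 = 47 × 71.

First reduce: -30 ≡ 3307 (mod 3337).
Reciprocity: 3307 ≡ 3 and 3337 ≡ 1 (mod 4), so (3307/3337) = +(3337/3307).
Reduce top mod 3307: now compute (30/3307).
Pull out 2: since 3307 ≡ 3 (mod 8), (2/3307) = -1.
Reciprocity: 15 ≡ 3 and 3307 ≡ 3 (mod 4), so (15/3307) = −(3307/15).
Reduce top mod 15: now compute (7/15).
Reciprocity: 7 ≡ 3 and 15 ≡ 3 (mod 4), so (7/15) = −(15/7).
Reduce top mod 7: now compute (1/7).
Reached (1/7) = 1. Collecting the sign flips along the way, the symbol is -1.

-1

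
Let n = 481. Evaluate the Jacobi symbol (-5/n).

First reduce: -5 ≡ 476 (mod 481).
Pull out 2^2: since 481 ≡ 1 (mod 8), (2/481) = +1, so (2/481)^2 = +1.
Reciprocity: 119 ≡ 3 and 481 ≡ 1 (mod 4), so (119/481) = +(481/119).
Reduce top mod 119: now compute (5/119).
Reciprocity: 5 ≡ 1 and 119 ≡ 3 (mod 4), so (5/119) = +(119/5).
Reduce top mod 5: now compute (4/5).
Pull out 2^2: since 5 ≡ 5 (mod 8), (2/5) = -1, so (2/5)^2 = +1.
Reached (1/5) = 1. Collecting the sign flips along the way, the symbol is +1.

1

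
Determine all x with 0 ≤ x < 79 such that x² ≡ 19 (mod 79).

Since 79 ≡ 3 (mod 4), a square root of 19 is 19^((79+1)/4) = 19^20 mod 79.
Repeated squaring: 19^2≡45, 19^4≡50, 19^8≡51, 19^16≡73 (mod 79).
19^20 = 19^(16+4) ≡ 16 (mod 79).
Check: 16² = 256 ≡ 19 (mod 79). The two roots are 16 and 63.

16, 63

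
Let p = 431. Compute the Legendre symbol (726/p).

1

First reduce: 726 ≡ 295 (mod 431).
Reciprocity: 295 ≡ 3 and 431 ≡ 3 (mod 4), so (295/431) = −(431/295).
Reduce top mod 295: now compute (136/295).
Pull out 2^3: since 295 ≡ 7 (mod 8), (2/295) = +1, so (2/295)^3 = +1.
Reciprocity: 17 ≡ 1 and 295 ≡ 3 (mod 4), so (17/295) = +(295/17).
Reduce top mod 17: now compute (6/17).
Pull out 2: since 17 ≡ 1 (mod 8), (2/17) = +1.
Reciprocity: 3 ≡ 3 and 17 ≡ 1 (mod 4), so (3/17) = +(17/3).
Reduce top mod 3: now compute (2/3).
Pull out 2: since 3 ≡ 3 (mod 8), (2/3) = -1.
Reached (1/3) = 1. Collecting the sign flips along the way, the symbol is +1.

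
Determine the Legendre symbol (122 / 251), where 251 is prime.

1

Pull out 2: since 251 ≡ 3 (mod 8), (2/251) = -1.
Reciprocity: 61 ≡ 1 and 251 ≡ 3 (mod 4), so (61/251) = +(251/61).
Reduce top mod 61: now compute (7/61).
Reciprocity: 7 ≡ 3 and 61 ≡ 1 (mod 4), so (7/61) = +(61/7).
Reduce top mod 7: now compute (5/7).
Reciprocity: 5 ≡ 1 and 7 ≡ 3 (mod 4), so (5/7) = +(7/5).
Reduce top mod 5: now compute (2/5).
Pull out 2: since 5 ≡ 5 (mod 8), (2/5) = -1.
Reached (1/5) = 1. Collecting the sign flips along the way, the symbol is +1.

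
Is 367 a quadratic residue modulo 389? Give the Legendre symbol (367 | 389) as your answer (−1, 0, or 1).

-1

Reciprocity: 367 ≡ 3 and 389 ≡ 1 (mod 4), so (367/389) = +(389/367).
Reduce top mod 367: now compute (22/367).
Pull out 2: since 367 ≡ 7 (mod 8), (2/367) = +1.
Reciprocity: 11 ≡ 3 and 367 ≡ 3 (mod 4), so (11/367) = −(367/11).
Reduce top mod 11: now compute (4/11).
Pull out 2^2: since 11 ≡ 3 (mod 8), (2/11) = -1, so (2/11)^2 = +1.
Reached (1/11) = 1. Collecting the sign flips along the way, the symbol is -1.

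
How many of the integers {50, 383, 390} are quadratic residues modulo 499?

(50/499) = -1 → non-residue.
(383/499) = -1 → non-residue.
(390/499) = -1 → non-residue.
Total quadratic residues among the 3: 0.

0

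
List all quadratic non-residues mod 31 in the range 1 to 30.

Square k = 1,…,15 (k and 31−k give the same square):
1²=1, 2²=4, 3²=9, 4²=16, 5²=25, 6²≡5, 7²≡18, 8²≡2, 9²≡19, 10²≡7, 11²≡28, 12²≡20, 13²≡14, 14²≡10, 15²≡8 (mod 31).
The residues are {1, 2, 4, 5, 7, 8, 9, 10, 14, 16, 18, 19, 20, 25, 28}; the non-residues are the remaining 15 nonzero classes.

3,6,11,12,13,15,17,21,22,23,24,26,27,29,30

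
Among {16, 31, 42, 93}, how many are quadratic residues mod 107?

2

(16/107) = +1 → QR.
(31/107) = -1 → non-residue.
(42/107) = +1 → QR.
(93/107) = -1 → non-residue.
Total quadratic residues among the 4: 2.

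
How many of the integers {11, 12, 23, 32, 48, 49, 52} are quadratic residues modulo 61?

(11/61) = -1 → non-residue.
(12/61) = +1 → QR.
(23/61) = -1 → non-residue.
(32/61) = -1 → non-residue.
(48/61) = +1 → QR.
(49/61) = +1 → QR.
(52/61) = +1 → QR.
Total quadratic residues among the 7: 4.

4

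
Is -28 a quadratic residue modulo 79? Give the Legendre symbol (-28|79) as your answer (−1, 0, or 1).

1

First reduce: -28 ≡ 51 (mod 79).
Reciprocity: 51 ≡ 3 and 79 ≡ 3 (mod 4), so (51/79) = −(79/51).
Reduce top mod 51: now compute (28/51).
Pull out 2^2: since 51 ≡ 3 (mod 8), (2/51) = -1, so (2/51)^2 = +1.
Reciprocity: 7 ≡ 3 and 51 ≡ 3 (mod 4), so (7/51) = −(51/7).
Reduce top mod 7: now compute (2/7).
Pull out 2: since 7 ≡ 7 (mod 8), (2/7) = +1.
Reached (1/7) = 1. Collecting the sign flips along the way, the symbol is +1.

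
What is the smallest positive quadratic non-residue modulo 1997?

(2/1997) = −1, so 2 is the smallest positive non-residue mod 1997.

2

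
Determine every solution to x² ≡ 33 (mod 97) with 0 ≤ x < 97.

97 ≡ 1 (mod 4), so we find a root by search.
Trying successive values, 18² = 324 ≡ 33 (mod 97). The other root is 97 − 18 = 79.

18, 79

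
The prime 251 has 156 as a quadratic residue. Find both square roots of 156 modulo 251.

77, 174

Since 251 ≡ 3 (mod 4), a square root of 156 is 156^((251+1)/4) = 156^63 mod 251.
Repeated squaring: 156^2≡240, 156^4≡121, 156^8≡83, 156^16≡112, 156^32≡245 (mod 251).
156^63 = 156^(32+16+8+4+2+1) ≡ 174 (mod 251).
Check: 174² = 30276 ≡ 156 (mod 251). The two roots are 77 and 174.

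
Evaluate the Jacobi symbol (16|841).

Pull out 2^4: since 841 ≡ 1 (mod 8), (2/841) = +1, so (2/841)^4 = +1.
Reached (1/841) = 1. Collecting the sign flips along the way, the symbol is +1.

1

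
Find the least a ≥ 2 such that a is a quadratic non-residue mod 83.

2

(2/83) = −1, so 2 is the smallest positive non-residue mod 83.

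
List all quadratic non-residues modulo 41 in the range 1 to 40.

Square k = 1,…,20 (k and 41−k give the same square):
1²=1, 2²=4, 3²=9, 4²=16, 5²=25, 6²=36, 7²≡8, 8²≡23, 9²≡40, 10²≡18, 11²≡39, 12²≡21, 13²≡5, 14²≡32, 15²≡20, 16²≡10, 17²≡2, 18²≡37, 19²≡33, 20²≡31 (mod 41).
The residues are {1, 2, 4, 5, 8, 9, 10, 16, 18, 20, 21, 23, 25, 31, 32, 33, 36, 37, 39, 40}; the non-residues are the remaining 20 nonzero classes.

3,6,7,11,12,13,14,15,17,19,22,24,26,27,28,29,30,34,35,38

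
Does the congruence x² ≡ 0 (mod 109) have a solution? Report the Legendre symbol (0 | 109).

0

Top reduces to 0: gcd > 1, so the symbol is 0.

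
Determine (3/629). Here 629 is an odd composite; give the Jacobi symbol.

-1

Reciprocity: 3 ≡ 3 and 629 ≡ 1 (mod 4), so (3/629) = +(629/3).
Reduce top mod 3: now compute (2/3).
Pull out 2: since 3 ≡ 3 (mod 8), (2/3) = -1.
Reached (1/3) = 1. Collecting the sign flips along the way, the symbol is -1.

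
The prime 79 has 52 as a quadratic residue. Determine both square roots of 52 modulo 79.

17, 62

Since 79 ≡ 3 (mod 4), a square root of 52 is 52^((79+1)/4) = 52^20 mod 79.
Repeated squaring: 52^2≡18, 52^4≡8, 52^8≡64, 52^16≡67 (mod 79).
52^20 = 52^(16+4) ≡ 62 (mod 79).
Check: 62² = 3844 ≡ 52 (mod 79). The two roots are 17 and 62.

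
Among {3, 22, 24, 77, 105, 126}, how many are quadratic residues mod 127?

1

(3/127) = -1 → non-residue.
(22/127) = +1 → QR.
(24/127) = -1 → non-residue.
(77/127) = -1 → non-residue.
(105/127) = -1 → non-residue.
(126/127) = -1 → non-residue.
Total quadratic residues among the 6: 1.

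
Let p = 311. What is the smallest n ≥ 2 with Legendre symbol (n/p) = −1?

11

(2/311) = +1, so 2 is a residue.
(3/311) = +1, so 3 is a residue.
(4/311) = +1, so 4 is a residue.
(5/311) = +1, so 5 is a residue.
(6/311) = +1, so 6 is a residue.
(7/311) = +1, so 7 is a residue.
(8/311) = +1, so 8 is a residue.
(9/311) = +1, so 9 is a residue.
(10/311) = +1, so 10 is a residue.
(11/311) = −1, so 11 is the smallest positive non-residue mod 311.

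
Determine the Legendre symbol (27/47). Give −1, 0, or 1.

1

Euler's criterion: (27/47) ≡ 27^23 (mod 47).
27^2 ≡ 24 (mod 47)
27^4 ≡ 12 (mod 47)
27^8 ≡ 3 (mod 47)
27^16 ≡ 9 (mod 47)
27^23 = 27^(16+4+2+1) ≡ 1 (mod 47).
Result is 1, so (27/47) = 1.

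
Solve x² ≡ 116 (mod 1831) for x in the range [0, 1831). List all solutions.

459, 1372

Since 1831 ≡ 3 (mod 4), a square root of 116 is 116^((1831+1)/4) = 116^458 mod 1831.
Repeated squaring: 116^2≡639, 116^4≡8, 116^8≡64, 116^16≡434, 116^32≡1594, 116^64≡1239, 116^128≡743, 116^256≡918 (mod 1831).
116^458 = 116^(256+128+64+8+2) ≡ 459 (mod 1831).
Check: 459² = 210681 ≡ 116 (mod 1831). The two roots are 459 and 1372.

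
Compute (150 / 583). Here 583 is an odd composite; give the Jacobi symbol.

-1

Pull out 2: since 583 ≡ 7 (mod 8), (2/583) = +1.
Reciprocity: 75 ≡ 3 and 583 ≡ 3 (mod 4), so (75/583) = −(583/75).
Reduce top mod 75: now compute (58/75).
Pull out 2: since 75 ≡ 3 (mod 8), (2/75) = -1.
Reciprocity: 29 ≡ 1 and 75 ≡ 3 (mod 4), so (29/75) = +(75/29).
Reduce top mod 29: now compute (17/29).
Reciprocity: 17 ≡ 1 and 29 ≡ 1 (mod 4), so (17/29) = +(29/17).
Reduce top mod 17: now compute (12/17).
Pull out 2^2: since 17 ≡ 1 (mod 8), (2/17) = +1, so (2/17)^2 = +1.
Reciprocity: 3 ≡ 3 and 17 ≡ 1 (mod 4), so (3/17) = +(17/3).
Reduce top mod 3: now compute (2/3).
Pull out 2: since 3 ≡ 3 (mod 8), (2/3) = -1.
Reached (1/3) = 1. Collecting the sign flips along the way, the symbol is -1.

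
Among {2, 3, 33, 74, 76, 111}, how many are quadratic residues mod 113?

2

(2/113) = +1 → QR.
(3/113) = -1 → non-residue.
(33/113) = -1 → non-residue.
(74/113) = -1 → non-residue.
(76/113) = -1 → non-residue.
(111/113) = +1 → QR.
Total quadratic residues among the 6: 2.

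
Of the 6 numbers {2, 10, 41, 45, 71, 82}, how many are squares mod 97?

1

(2/97) = +1 → QR.
(10/97) = -1 → non-residue.
(41/97) = -1 → non-residue.
(45/97) = -1 → non-residue.
(71/97) = -1 → non-residue.
(82/97) = -1 → non-residue.
Total quadratic residues among the 6: 1.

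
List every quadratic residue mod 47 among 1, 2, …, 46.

1,2,3,4,6,7,8,9,12,14,16,17,18,21,24,25,27,28,32,34,36,37,42

Square k = 1,…,23 (k and 47−k give the same square):
1²=1, 2²=4, 3²=9, 4²=16, 5²=25, 6²=36, 7²≡2, 8²≡17, 9²≡34, 10²≡6, 11²≡27, 12²≡3, 13²≡28, 14²≡8, 15²≡37, 16²≡21, 17²≡7, 18²≡42, 19²≡32, 20²≡24, 21²≡18, 22²≡14, 23²≡12 (mod 47).
So the quadratic residues mod 47 are {1, 2, 3, 4, 6, 7, 8, 9, 12, 14, 16, 17, 18, 21, 24, 25, 27, 28, 32, 34, 36, 37, 42}.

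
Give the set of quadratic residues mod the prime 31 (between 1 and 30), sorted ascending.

Square k = 1,…,15 (k and 31−k give the same square):
1²=1, 2²=4, 3²=9, 4²=16, 5²=25, 6²≡5, 7²≡18, 8²≡2, 9²≡19, 10²≡7, 11²≡28, 12²≡20, 13²≡14, 14²≡10, 15²≡8 (mod 31).
So the quadratic residues mod 31 are {1, 2, 4, 5, 7, 8, 9, 10, 14, 16, 18, 19, 20, 25, 28}.

1 2 4 5 7 8 9 10 14 16 18 19 20 25 28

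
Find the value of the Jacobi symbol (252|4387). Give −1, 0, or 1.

1

Pull out 2^2: since 4387 ≡ 3 (mod 8), (2/4387) = -1, so (2/4387)^2 = +1.
Reciprocity: 63 ≡ 3 and 4387 ≡ 3 (mod 4), so (63/4387) = −(4387/63).
Reduce top mod 63: now compute (40/63).
Pull out 2^3: since 63 ≡ 7 (mod 8), (2/63) = +1, so (2/63)^3 = +1.
Reciprocity: 5 ≡ 1 and 63 ≡ 3 (mod 4), so (5/63) = +(63/5).
Reduce top mod 5: now compute (3/5).
Reciprocity: 3 ≡ 3 and 5 ≡ 1 (mod 4), so (3/5) = +(5/3).
Reduce top mod 3: now compute (2/3).
Pull out 2: since 3 ≡ 3 (mod 8), (2/3) = -1.
Reached (1/3) = 1. Collecting the sign flips along the way, the symbol is +1.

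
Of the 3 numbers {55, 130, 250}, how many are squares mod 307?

(55/307) = -1 → non-residue.
(130/307) = -1 → non-residue.
(250/307) = +1 → QR.
Total quadratic residues among the 3: 1.

1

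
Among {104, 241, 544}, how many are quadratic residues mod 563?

1

(104/563) = -1 → non-residue.
(241/563) = +1 → QR.
(544/563) = -1 → non-residue.
Total quadratic residues among the 3: 1.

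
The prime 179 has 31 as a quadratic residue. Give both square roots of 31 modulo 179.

63, 116

Since 179 ≡ 3 (mod 4), a square root of 31 is 31^((179+1)/4) = 31^45 mod 179.
Repeated squaring: 31^2≡66, 31^4≡60, 31^8≡20, 31^16≡42, 31^32≡153 (mod 179).
31^45 = 31^(32+8+4+1) ≡ 116 (mod 179).
Check: 116² = 13456 ≡ 31 (mod 179). The two roots are 63 and 116.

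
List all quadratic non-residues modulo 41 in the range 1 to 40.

3, 6, 7, 11, 12, 13, 14, 15, 17, 19, 22, 24, 26, 27, 28, 29, 30, 34, 35, 38

Square k = 1,…,20 (k and 41−k give the same square):
1²=1, 2²=4, 3²=9, 4²=16, 5²=25, 6²=36, 7²≡8, 8²≡23, 9²≡40, 10²≡18, 11²≡39, 12²≡21, 13²≡5, 14²≡32, 15²≡20, 16²≡10, 17²≡2, 18²≡37, 19²≡33, 20²≡31 (mod 41).
The residues are {1, 2, 4, 5, 8, 9, 10, 16, 18, 20, 21, 23, 25, 31, 32, 33, 36, 37, 39, 40}; the non-residues are the remaining 20 nonzero classes.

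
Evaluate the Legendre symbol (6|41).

-1

Pull out 2: since 41 ≡ 1 (mod 8), (2/41) = +1.
Reciprocity: 3 ≡ 3 and 41 ≡ 1 (mod 4), so (3/41) = +(41/3).
Reduce top mod 3: now compute (2/3).
Pull out 2: since 3 ≡ 3 (mod 8), (2/3) = -1.
Reached (1/3) = 1. Collecting the sign flips along the way, the symbol is -1.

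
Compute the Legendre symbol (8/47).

Euler's criterion: (8/47) ≡ 8^23 (mod 47).
8^2 ≡ 17 (mod 47)
8^4 ≡ 7 (mod 47)
8^8 ≡ 2 (mod 47)
8^16 ≡ 4 (mod 47)
8^23 = 8^(16+4+2+1) ≡ 1 (mod 47).
Result is 1, so (8/47) = 1.

1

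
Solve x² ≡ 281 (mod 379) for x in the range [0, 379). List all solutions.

Since 379 ≡ 3 (mod 4), a square root of 281 is 281^((379+1)/4) = 281^95 mod 379.
Repeated squaring: 281^2≡129, 281^4≡344, 281^8≡88, 281^16≡164, 281^32≡366, 281^64≡169 (mod 379).
281^95 = 281^(64+16+8+4+2+1) ≡ 297 (mod 379).
Check: 297² = 88209 ≡ 281 (mod 379). The two roots are 82 and 297.

82, 297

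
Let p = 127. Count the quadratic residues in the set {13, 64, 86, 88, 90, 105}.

(13/127) = +1 → QR.
(64/127) = +1 → QR.
(86/127) = -1 → non-residue.
(88/127) = +1 → QR.
(90/127) = -1 → non-residue.
(105/127) = -1 → non-residue.
Total quadratic residues among the 6: 3.

3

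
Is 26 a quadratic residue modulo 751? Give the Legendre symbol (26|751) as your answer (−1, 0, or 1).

Euler's criterion: (26/751) ≡ 26^375 (mod 751).
26^2 ≡ 676 (mod 751)
26^4 ≡ 368 (mod 751)
26^8 ≡ 244 (mod 751)
26^16 ≡ 207 (mod 751)
26^32 ≡ 42 (mod 751)
26^64 ≡ 262 (mod 751)
26^128 ≡ 303 (mod 751)
26^256 ≡ 187 (mod 751)
26^375 = 26^(256+64+32+16+4+2+1) ≡ 1 (mod 751).
Result is 1, so (26/751) = 1.

1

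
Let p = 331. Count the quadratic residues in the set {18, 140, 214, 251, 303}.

2

(18/331) = -1 → non-residue.
(140/331) = -1 → non-residue.
(214/331) = +1 → QR.
(251/331) = -1 → non-residue.
(303/331) = +1 → QR.
Total quadratic residues among the 5: 2.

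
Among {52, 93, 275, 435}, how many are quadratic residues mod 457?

0

(52/457) = -1 → non-residue.
(93/457) = -1 → non-residue.
(275/457) = -1 → non-residue.
(435/457) = -1 → non-residue.
Total quadratic residues among the 4: 0.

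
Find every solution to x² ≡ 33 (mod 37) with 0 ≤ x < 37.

37 ≡ 1 (mod 4), so we find a root by search.
Trying successive values, 12² = 144 ≡ 33 (mod 37). The other root is 37 − 12 = 25.

12, 25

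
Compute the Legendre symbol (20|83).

Pull out 2^2: since 83 ≡ 3 (mod 8), (2/83) = -1, so (2/83)^2 = +1.
Reciprocity: 5 ≡ 1 and 83 ≡ 3 (mod 4), so (5/83) = +(83/5).
Reduce top mod 5: now compute (3/5).
Reciprocity: 3 ≡ 3 and 5 ≡ 1 (mod 4), so (3/5) = +(5/3).
Reduce top mod 3: now compute (2/3).
Pull out 2: since 3 ≡ 3 (mod 8), (2/3) = -1.
Reached (1/3) = 1. Collecting the sign flips along the way, the symbol is -1.

-1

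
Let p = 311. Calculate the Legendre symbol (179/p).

Euler's criterion: (179/311) ≡ 179^155 (mod 311).
179^2 ≡ 8 (mod 311)
179^4 ≡ 64 (mod 311)
179^8 ≡ 53 (mod 311)
179^16 ≡ 10 (mod 311)
179^32 ≡ 100 (mod 311)
179^64 ≡ 48 (mod 311)
179^128 ≡ 127 (mod 311)
179^155 = 179^(128+16+8+2+1) ≡ 1 (mod 311).
Result is 1, so (179/311) = 1.

1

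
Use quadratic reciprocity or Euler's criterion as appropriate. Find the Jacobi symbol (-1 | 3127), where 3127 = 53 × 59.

First reduce: -1 ≡ 3126 (mod 3127).
Pull out 2: since 3127 ≡ 7 (mod 8), (2/3127) = +1.
Reciprocity: 1563 ≡ 3 and 3127 ≡ 3 (mod 4), so (1563/3127) = −(3127/1563).
Reduce top mod 1563: now compute (1/1563).
Reached (1/1563) = 1. Collecting the sign flips along the way, the symbol is -1.

-1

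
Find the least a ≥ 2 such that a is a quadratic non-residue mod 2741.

2

(2/2741) = −1, so 2 is the smallest positive non-residue mod 2741.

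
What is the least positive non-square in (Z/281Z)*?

3

(2/281) = +1, so 2 is a residue.
(3/281) = −1, so 3 is the smallest positive non-residue mod 281.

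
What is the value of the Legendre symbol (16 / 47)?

Euler's criterion: (16/47) ≡ 16^23 (mod 47).
16^2 ≡ 21 (mod 47)
16^4 ≡ 18 (mod 47)
16^8 ≡ 42 (mod 47)
16^16 ≡ 25 (mod 47)
16^23 = 16^(16+4+2+1) ≡ 1 (mod 47).
Result is 1, so (16/47) = 1.

1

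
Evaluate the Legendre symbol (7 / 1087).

Euler's criterion: (7/1087) ≡ 7^543 (mod 1087).
7^2 ≡ 49 (mod 1087)
7^4 ≡ 227 (mod 1087)
7^8 ≡ 440 (mod 1087)
7^16 ≡ 114 (mod 1087)
7^32 ≡ 1039 (mod 1087)
7^64 ≡ 130 (mod 1087)
7^128 ≡ 595 (mod 1087)
7^256 ≡ 750 (mod 1087)
7^512 ≡ 521 (mod 1087)
7^543 = 7^(512+16+8+4+2+1) ≡ 1086 (mod 1087).
Result is 1086 ≡ −1, so (7/1087) = −1.

-1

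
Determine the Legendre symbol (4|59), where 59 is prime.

Pull out 2^2: since 59 ≡ 3 (mod 8), (2/59) = -1, so (2/59)^2 = +1.
Reached (1/59) = 1. Collecting the sign flips along the way, the symbol is +1.

1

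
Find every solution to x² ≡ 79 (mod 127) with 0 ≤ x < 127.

Since 127 ≡ 3 (mod 4), a square root of 79 is 79^((127+1)/4) = 79^32 mod 127.
Repeated squaring: 79^2≡18, 79^4≡70, 79^8≡74, 79^16≡15, 79^32≡98 (mod 127).
79^32 = 79^(32) ≡ 98 (mod 127).
Check: 98² = 9604 ≡ 79 (mod 127). The two roots are 29 and 98.

29, 98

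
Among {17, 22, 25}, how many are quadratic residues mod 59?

3

(17/59) = +1 → QR.
(22/59) = +1 → QR.
(25/59) = +1 → QR.
Total quadratic residues among the 3: 3.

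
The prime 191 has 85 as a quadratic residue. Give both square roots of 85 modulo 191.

Since 191 ≡ 3 (mod 4), a square root of 85 is 85^((191+1)/4) = 85^48 mod 191.
Repeated squaring: 85^2≡158, 85^4≡134, 85^8≡2, 85^16≡4, 85^32≡16 (mod 191).
85^48 = 85^(32+16) ≡ 64 (mod 191).
Check: 64² = 4096 ≡ 85 (mod 191). The two roots are 64 and 127.

64, 127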